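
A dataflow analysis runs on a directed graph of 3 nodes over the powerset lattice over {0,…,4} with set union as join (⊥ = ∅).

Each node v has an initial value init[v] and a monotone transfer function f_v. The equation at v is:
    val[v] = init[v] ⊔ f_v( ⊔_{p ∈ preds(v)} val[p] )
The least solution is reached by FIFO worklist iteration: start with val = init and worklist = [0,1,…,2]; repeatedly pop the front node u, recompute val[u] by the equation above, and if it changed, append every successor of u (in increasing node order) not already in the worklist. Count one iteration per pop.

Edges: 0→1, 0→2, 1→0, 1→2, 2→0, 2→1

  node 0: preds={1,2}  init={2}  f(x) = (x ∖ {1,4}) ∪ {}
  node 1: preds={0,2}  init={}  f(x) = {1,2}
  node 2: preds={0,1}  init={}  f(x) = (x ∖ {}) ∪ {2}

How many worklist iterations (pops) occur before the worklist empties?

Trace (5 dequeues):
  [1] u=0 | in {} | out {2} | ==
  [2] u=1 | in {2} | out {1,2} | prev {} | push {0}
  [3] u=2 | in {1,2} | out {1,2} | prev {} | push {1}
  [4] u=0 | in {1,2} | out {2} | ==
  [5] u=1 | in {1,2} | out {1,2} | ==

Converged values:
  [0] {2}
  [1] {1,2}
  [2] {1,2}

5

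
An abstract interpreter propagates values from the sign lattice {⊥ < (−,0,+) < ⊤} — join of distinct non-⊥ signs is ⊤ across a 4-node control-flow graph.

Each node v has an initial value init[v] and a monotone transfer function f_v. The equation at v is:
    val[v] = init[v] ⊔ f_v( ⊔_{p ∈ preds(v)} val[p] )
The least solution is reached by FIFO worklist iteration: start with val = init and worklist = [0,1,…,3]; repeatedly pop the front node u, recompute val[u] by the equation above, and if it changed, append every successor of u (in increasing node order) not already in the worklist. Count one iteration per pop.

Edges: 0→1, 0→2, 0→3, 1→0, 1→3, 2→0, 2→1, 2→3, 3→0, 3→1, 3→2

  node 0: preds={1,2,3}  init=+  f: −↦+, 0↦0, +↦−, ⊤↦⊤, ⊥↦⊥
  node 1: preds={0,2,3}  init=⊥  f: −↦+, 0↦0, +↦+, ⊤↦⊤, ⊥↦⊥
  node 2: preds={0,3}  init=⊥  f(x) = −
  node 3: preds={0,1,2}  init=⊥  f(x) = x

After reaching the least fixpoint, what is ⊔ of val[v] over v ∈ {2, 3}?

⊤

Trace (9 dequeues):
  [1] u=0 | in ⊥ | out + | ==
  [2] u=1 | in + | out + | prev ⊥ | push {0}
  [3] u=2 | in + | out − | prev ⊥ | push {1}
  [4] u=3 | in ⊤ | out ⊤ | prev ⊥ | push {2}
  [5] u=0 | in ⊤ | out ⊤ | prev + | push {3}
  [6] u=1 | in ⊤ | out ⊤ | prev + | push {0}
  [7] u=2 | in ⊤ | out − | ==
  [8] u=3 | in ⊤ | out ⊤ | ==
  [9] u=0 | in ⊤ | out ⊤ | ==

Converged values:
  [0] ⊤
  [1] ⊤
  [2] −
  [3] ⊤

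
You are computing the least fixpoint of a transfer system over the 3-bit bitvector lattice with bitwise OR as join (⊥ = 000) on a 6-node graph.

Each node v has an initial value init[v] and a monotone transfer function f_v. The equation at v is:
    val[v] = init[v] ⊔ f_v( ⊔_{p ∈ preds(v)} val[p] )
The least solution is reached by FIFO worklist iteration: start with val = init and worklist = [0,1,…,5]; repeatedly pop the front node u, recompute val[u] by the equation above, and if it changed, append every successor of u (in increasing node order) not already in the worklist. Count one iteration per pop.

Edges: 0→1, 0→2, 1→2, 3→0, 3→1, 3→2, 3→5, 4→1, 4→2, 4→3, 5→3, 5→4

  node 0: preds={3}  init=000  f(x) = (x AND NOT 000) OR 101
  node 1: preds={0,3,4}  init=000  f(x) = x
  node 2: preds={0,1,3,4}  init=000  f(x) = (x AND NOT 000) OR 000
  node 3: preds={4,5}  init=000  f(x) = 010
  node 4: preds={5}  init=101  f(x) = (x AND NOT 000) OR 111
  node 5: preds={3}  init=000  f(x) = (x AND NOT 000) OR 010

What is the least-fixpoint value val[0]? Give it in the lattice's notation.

Iteration log — 11 steps:
  step 1. node 0  ⊔preds=000  new=101  old=000  +wl: 
  step 2. node 1  ⊔preds=101  new=101  old=000  +wl: 
  step 3. node 2  ⊔preds=101  new=101  old=000  +wl: 
  step 4. node 3  ⊔preds=101  new=010  old=000  +wl: 0,1,2
  step 5. node 4  ⊔preds=000  new=111  old=101  +wl: 3
  step 6. node 5  ⊔preds=010  new=010  old=000  +wl: 4
  step 7. node 0  ⊔preds=010  new=111  old=101  +wl: 
  step 8. node 1  ⊔preds=111  new=111  old=101  +wl: 
  step 9. node 2  ⊔preds=111  new=111  old=101  +wl: 
  step 10. node 3  ⊔preds=111  new=010  stable
  step 11. node 4  ⊔preds=010  new=111  stable

Least fixpoint reached:
  node 0: 111
  node 1: 111
  node 2: 111
  node 3: 010
  node 4: 111
  node 5: 010

111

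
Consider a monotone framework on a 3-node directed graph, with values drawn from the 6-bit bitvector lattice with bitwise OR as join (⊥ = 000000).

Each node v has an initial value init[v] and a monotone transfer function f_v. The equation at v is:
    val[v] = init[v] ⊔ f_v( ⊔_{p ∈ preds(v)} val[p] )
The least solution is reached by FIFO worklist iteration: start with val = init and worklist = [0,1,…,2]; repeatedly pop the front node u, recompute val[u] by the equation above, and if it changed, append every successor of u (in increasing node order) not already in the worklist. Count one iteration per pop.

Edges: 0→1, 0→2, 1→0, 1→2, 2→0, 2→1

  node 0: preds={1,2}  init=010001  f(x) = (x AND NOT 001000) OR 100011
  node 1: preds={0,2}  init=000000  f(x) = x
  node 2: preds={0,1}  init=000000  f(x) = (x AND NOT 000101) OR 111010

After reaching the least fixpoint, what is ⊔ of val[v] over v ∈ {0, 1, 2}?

111011

Worklist (7 pops):
  #1 pop 0: in=000000 → 110011 (was 010001); enqueue []
  #2 pop 1: in=110011 → 110011 (was 000000); enqueue [0]
  #3 pop 2: in=110011 → 111010 (was 000000); enqueue [1]
  #4 pop 0: in=111011 → 110011 (no change)
  #5 pop 1: in=111011 → 111011 (was 110011); enqueue [0,2]
  #6 pop 0: in=111011 → 110011 (no change)
  #7 pop 2: in=111011 → 111010 (no change)

Fixpoint:
  val[0] = 110011
  val[1] = 111011
  val[2] = 111010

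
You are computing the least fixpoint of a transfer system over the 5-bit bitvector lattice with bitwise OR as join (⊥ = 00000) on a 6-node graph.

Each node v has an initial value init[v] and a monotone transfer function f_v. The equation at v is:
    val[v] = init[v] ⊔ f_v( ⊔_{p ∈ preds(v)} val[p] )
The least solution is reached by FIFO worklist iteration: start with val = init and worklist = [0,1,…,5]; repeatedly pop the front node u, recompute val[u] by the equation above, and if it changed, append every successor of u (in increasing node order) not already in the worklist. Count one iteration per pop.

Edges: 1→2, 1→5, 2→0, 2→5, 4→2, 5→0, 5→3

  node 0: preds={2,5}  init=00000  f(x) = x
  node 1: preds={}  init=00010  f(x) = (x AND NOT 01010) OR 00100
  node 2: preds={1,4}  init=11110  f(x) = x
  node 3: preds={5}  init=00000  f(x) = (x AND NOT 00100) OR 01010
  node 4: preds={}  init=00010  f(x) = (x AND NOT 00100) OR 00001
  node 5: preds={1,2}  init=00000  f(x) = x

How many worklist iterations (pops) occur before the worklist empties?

12

Trace (12 dequeues):
  [1] u=0 | in 11110 | out 11110 | prev 00000 | push {}
  [2] u=1 | in 00000 | out 00110 | prev 00010 | push {}
  [3] u=2 | in 00110 | out 11110 | ==
  [4] u=3 | in 00000 | out 01010 | prev 00000 | push {}
  [5] u=4 | in 00000 | out 00011 | prev 00010 | push {2}
  [6] u=5 | in 11110 | out 11110 | prev 00000 | push {0,3}
  [7] u=2 | in 00111 | out 11111 | prev 11110 | push {5}
  [8] u=0 | in 11111 | out 11111 | prev 11110 | push {}
  [9] u=3 | in 11110 | out 11010 | prev 01010 | push {}
  [10] u=5 | in 11111 | out 11111 | prev 11110 | push {0,3}
  [11] u=0 | in 11111 | out 11111 | ==
  [12] u=3 | in 11111 | out 11011 | prev 11010 | push {}

Converged values:
  [0] 11111
  [1] 00110
  [2] 11111
  [3] 11011
  [4] 00011
  [5] 11111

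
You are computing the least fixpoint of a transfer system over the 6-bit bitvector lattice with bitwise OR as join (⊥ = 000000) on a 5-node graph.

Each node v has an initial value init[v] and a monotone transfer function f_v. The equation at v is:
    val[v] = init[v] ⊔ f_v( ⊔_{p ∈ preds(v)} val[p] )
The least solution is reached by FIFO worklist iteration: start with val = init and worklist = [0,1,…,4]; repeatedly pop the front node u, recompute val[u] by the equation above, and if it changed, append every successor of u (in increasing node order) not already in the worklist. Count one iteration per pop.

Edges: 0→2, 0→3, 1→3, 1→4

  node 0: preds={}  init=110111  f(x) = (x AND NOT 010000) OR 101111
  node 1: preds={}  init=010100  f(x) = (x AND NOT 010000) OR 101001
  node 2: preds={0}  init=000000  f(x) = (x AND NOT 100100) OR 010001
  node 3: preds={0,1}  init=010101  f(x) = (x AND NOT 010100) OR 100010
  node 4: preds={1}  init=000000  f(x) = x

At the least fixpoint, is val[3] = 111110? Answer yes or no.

no

Iteration log — 5 steps:
  step 1. node 0  ⊔preds=000000  new=111111  old=110111  +wl: 
  step 2. node 1  ⊔preds=000000  new=111101  old=010100  +wl: 
  step 3. node 2  ⊔preds=111111  new=011011  old=000000  +wl: 
  step 4. node 3  ⊔preds=111111  new=111111  old=010101  +wl: 
  step 5. node 4  ⊔preds=111101  new=111101  old=000000  +wl: 

Least fixpoint reached:
  node 0: 111111
  node 1: 111101
  node 2: 011011
  node 3: 111111
  node 4: 111101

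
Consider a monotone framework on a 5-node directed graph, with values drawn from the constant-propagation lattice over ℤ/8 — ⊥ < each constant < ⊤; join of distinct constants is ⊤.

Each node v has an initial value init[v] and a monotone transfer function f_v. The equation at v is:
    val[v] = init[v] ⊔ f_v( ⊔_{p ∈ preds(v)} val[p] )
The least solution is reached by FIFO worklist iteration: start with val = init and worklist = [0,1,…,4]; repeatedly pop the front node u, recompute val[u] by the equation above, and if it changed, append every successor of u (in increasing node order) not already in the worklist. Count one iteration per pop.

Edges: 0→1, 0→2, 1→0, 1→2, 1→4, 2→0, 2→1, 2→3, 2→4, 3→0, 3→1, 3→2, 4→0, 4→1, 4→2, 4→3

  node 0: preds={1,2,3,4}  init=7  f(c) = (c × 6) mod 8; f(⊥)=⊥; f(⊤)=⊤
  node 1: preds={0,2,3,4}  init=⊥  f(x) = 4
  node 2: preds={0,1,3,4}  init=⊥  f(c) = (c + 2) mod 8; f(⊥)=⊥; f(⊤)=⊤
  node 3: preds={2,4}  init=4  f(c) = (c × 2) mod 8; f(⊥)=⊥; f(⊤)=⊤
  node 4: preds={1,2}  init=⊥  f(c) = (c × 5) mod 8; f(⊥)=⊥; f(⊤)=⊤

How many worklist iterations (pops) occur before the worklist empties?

Worklist (9 pops):
  #1 pop 0: in=4 → ⊤ (was 7); enqueue []
  #2 pop 1: in=⊤ → 4 (was ⊥); enqueue [0]
  #3 pop 2: in=⊤ → ⊤ (was ⊥); enqueue [1]
  #4 pop 3: in=⊤ → ⊤ (was 4); enqueue [2]
  #5 pop 4: in=⊤ → ⊤ (was ⊥); enqueue [3]
  #6 pop 0: in=⊤ → ⊤ (no change)
  #7 pop 1: in=⊤ → 4 (no change)
  #8 pop 2: in=⊤ → ⊤ (no change)
  #9 pop 3: in=⊤ → ⊤ (no change)

Fixpoint:
  val[0] = ⊤
  val[1] = 4
  val[2] = ⊤
  val[3] = ⊤
  val[4] = ⊤

9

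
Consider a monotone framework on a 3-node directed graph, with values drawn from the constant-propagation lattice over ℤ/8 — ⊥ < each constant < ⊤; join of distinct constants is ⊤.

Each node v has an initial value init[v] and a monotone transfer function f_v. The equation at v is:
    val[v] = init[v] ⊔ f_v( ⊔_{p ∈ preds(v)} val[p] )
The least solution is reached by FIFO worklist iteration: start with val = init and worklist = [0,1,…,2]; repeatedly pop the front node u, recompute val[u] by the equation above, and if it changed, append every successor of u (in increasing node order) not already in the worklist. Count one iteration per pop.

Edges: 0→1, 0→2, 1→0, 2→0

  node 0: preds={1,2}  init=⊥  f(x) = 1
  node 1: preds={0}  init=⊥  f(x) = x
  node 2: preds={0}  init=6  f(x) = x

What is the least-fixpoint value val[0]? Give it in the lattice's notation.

Worklist (4 pops):
  #1 pop 0: in=6 → 1 (was ⊥); enqueue []
  #2 pop 1: in=1 → 1 (was ⊥); enqueue [0]
  #3 pop 2: in=1 → ⊤ (was 6); enqueue []
  #4 pop 0: in=⊤ → 1 (no change)

Fixpoint:
  val[0] = 1
  val[1] = 1
  val[2] = ⊤

1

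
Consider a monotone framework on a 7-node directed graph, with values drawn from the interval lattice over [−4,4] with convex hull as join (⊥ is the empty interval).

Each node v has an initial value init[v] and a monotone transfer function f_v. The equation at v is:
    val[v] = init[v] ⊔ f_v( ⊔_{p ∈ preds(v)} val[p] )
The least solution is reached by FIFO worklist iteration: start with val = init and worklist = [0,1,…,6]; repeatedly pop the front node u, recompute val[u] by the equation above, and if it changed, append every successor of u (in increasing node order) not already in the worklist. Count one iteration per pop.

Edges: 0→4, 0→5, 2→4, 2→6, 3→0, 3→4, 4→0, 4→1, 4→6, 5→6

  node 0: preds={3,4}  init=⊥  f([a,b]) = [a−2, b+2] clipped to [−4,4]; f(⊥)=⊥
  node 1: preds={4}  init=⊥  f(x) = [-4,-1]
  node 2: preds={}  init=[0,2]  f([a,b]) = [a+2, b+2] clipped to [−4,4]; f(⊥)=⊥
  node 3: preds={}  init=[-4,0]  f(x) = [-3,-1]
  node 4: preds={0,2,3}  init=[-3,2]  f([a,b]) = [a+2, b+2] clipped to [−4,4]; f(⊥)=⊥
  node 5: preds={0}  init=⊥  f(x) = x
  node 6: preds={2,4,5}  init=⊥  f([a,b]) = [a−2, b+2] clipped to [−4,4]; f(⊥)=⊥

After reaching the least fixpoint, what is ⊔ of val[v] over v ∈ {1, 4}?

[-4,4]

Iteration log — 9 steps:
  step 1. node 0  ⊔preds=[-4,2]  new=[-4,4]  old=⊥  +wl: 
  step 2. node 1  ⊔preds=[-3,2]  new=[-4,-1]  old=⊥  +wl: 
  step 3. node 2  ⊔preds=⊥  new=[0,2]  stable
  step 4. node 3  ⊔preds=⊥  new=[-4,0]  stable
  step 5. node 4  ⊔preds=[-4,4]  new=[-3,4]  old=[-3,2]  +wl: 0,1
  step 6. node 5  ⊔preds=[-4,4]  new=[-4,4]  old=⊥  +wl: 
  step 7. node 6  ⊔preds=[-4,4]  new=[-4,4]  old=⊥  +wl: 
  step 8. node 0  ⊔preds=[-4,4]  new=[-4,4]  stable
  step 9. node 1  ⊔preds=[-3,4]  new=[-4,-1]  stable

Least fixpoint reached:
  node 0: [-4,4]
  node 1: [-4,-1]
  node 2: [0,2]
  node 3: [-4,0]
  node 4: [-3,4]
  node 5: [-4,4]
  node 6: [-4,4]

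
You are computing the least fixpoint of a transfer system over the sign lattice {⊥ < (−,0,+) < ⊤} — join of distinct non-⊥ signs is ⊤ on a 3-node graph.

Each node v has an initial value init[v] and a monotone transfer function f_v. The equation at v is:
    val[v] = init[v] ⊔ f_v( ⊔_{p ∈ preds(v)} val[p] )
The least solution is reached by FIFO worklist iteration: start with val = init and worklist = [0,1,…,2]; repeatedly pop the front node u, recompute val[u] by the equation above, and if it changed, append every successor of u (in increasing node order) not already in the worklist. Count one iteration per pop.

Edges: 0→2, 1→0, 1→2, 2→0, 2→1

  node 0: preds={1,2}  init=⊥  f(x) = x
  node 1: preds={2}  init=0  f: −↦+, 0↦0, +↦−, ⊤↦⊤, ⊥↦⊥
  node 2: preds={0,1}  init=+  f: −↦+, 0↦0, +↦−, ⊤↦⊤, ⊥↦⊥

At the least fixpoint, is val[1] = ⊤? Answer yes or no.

yes

Iteration log — 5 steps:
  step 1. node 0  ⊔preds=⊤  new=⊤  old=⊥  +wl: 
  step 2. node 1  ⊔preds=+  new=⊤  old=0  +wl: 0
  step 3. node 2  ⊔preds=⊤  new=⊤  old=+  +wl: 1
  step 4. node 0  ⊔preds=⊤  new=⊤  stable
  step 5. node 1  ⊔preds=⊤  new=⊤  stable

Least fixpoint reached:
  node 0: ⊤
  node 1: ⊤
  node 2: ⊤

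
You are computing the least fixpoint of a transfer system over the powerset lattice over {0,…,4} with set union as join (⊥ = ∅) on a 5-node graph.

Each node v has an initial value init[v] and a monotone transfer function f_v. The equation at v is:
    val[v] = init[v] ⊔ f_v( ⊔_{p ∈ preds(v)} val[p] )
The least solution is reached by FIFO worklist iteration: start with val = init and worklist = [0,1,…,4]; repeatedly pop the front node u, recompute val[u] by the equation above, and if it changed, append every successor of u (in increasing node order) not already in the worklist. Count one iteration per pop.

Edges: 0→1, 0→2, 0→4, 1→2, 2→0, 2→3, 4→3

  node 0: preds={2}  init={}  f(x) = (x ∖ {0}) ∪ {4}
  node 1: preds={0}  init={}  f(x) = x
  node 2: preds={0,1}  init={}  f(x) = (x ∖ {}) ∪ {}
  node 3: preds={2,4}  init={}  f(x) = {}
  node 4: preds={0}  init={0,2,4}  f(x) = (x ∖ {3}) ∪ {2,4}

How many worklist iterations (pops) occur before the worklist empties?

Iteration log — 6 steps:
  step 1. node 0  ⊔preds={}  new={4}  old={}  +wl: 
  step 2. node 1  ⊔preds={4}  new={4}  old={}  +wl: 
  step 3. node 2  ⊔preds={4}  new={4}  old={}  +wl: 0
  step 4. node 3  ⊔preds={0,2,4}  new={}  stable
  step 5. node 4  ⊔preds={4}  new={0,2,4}  stable
  step 6. node 0  ⊔preds={4}  new={4}  stable

Least fixpoint reached:
  node 0: {4}
  node 1: {4}
  node 2: {4}
  node 3: {}
  node 4: {0,2,4}

6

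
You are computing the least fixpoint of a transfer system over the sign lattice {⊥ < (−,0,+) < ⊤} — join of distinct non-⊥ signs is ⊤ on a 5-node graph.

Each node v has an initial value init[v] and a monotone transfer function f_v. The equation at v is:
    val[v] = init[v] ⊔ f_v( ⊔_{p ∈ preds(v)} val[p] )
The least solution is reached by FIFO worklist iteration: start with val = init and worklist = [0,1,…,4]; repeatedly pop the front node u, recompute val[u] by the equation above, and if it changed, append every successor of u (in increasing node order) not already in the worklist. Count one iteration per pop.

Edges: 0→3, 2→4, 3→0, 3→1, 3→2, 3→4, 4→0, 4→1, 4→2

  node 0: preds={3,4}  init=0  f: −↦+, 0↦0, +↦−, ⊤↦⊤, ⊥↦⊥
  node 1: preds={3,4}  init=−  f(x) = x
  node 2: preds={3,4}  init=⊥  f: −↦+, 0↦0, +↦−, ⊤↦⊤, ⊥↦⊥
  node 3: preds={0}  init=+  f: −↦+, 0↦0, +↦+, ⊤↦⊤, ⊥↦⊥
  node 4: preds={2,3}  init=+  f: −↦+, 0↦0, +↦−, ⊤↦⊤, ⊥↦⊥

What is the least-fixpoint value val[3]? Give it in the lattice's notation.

Trace (9 dequeues):
  [1] u=0 | in + | out ⊤ | prev 0 | push {}
  [2] u=1 | in + | out ⊤ | prev − | push {}
  [3] u=2 | in + | out − | prev ⊥ | push {}
  [4] u=3 | in ⊤ | out ⊤ | prev + | push {0,1,2}
  [5] u=4 | in ⊤ | out ⊤ | prev + | push {}
  [6] u=0 | in ⊤ | out ⊤ | ==
  [7] u=1 | in ⊤ | out ⊤ | ==
  [8] u=2 | in ⊤ | out ⊤ | prev − | push {4}
  [9] u=4 | in ⊤ | out ⊤ | ==

Converged values:
  [0] ⊤
  [1] ⊤
  [2] ⊤
  [3] ⊤
  [4] ⊤

⊤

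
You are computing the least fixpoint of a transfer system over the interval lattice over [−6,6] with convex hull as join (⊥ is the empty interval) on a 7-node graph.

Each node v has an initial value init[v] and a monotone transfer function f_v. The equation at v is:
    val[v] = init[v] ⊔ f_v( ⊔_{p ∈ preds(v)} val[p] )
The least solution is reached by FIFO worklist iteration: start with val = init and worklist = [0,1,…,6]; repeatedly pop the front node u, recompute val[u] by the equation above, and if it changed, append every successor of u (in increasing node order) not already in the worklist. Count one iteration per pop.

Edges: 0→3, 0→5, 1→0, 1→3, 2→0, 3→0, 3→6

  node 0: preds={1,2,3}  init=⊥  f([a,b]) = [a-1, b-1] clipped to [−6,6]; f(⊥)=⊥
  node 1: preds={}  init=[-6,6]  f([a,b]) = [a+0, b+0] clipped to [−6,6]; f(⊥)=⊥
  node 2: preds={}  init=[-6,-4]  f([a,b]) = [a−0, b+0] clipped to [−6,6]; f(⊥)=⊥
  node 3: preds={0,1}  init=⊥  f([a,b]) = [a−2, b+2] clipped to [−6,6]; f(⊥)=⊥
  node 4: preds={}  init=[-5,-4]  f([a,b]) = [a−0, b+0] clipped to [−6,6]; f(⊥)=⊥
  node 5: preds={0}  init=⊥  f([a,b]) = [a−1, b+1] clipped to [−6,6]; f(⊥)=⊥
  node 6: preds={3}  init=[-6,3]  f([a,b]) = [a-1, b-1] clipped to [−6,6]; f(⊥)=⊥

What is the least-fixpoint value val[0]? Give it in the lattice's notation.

[-6,5]

Trace (8 dequeues):
  [1] u=0 | in [-6,6] | out [-6,5] | prev ⊥ | push {}
  [2] u=1 | in ⊥ | out [-6,6] | ==
  [3] u=2 | in ⊥ | out [-6,-4] | ==
  [4] u=3 | in [-6,6] | out [-6,6] | prev ⊥ | push {0}
  [5] u=4 | in ⊥ | out [-5,-4] | ==
  [6] u=5 | in [-6,5] | out [-6,6] | prev ⊥ | push {}
  [7] u=6 | in [-6,6] | out [-6,5] | prev [-6,3] | push {}
  [8] u=0 | in [-6,6] | out [-6,5] | ==

Converged values:
  [0] [-6,5]
  [1] [-6,6]
  [2] [-6,-4]
  [3] [-6,6]
  [4] [-5,-4]
  [5] [-6,6]
  [6] [-6,5]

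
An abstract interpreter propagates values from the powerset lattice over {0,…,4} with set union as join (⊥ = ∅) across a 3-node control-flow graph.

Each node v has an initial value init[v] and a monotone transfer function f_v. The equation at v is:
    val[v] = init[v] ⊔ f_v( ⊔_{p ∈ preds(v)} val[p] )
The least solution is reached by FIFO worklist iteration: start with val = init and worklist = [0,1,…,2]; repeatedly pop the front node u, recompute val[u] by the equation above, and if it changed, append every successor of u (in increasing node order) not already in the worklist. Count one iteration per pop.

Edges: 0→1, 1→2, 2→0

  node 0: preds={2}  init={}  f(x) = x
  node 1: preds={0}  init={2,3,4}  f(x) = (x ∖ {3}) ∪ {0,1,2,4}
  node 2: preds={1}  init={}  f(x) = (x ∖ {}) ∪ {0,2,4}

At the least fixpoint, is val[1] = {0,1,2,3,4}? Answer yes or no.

yes

Iteration log — 5 steps:
  step 1. node 0  ⊔preds={}  new={}  stable
  step 2. node 1  ⊔preds={}  new={0,1,2,3,4}  old={2,3,4}  +wl: 
  step 3. node 2  ⊔preds={0,1,2,3,4}  new={0,1,2,3,4}  old={}  +wl: 0
  step 4. node 0  ⊔preds={0,1,2,3,4}  new={0,1,2,3,4}  old={}  +wl: 1
  step 5. node 1  ⊔preds={0,1,2,3,4}  new={0,1,2,3,4}  stable

Least fixpoint reached:
  node 0: {0,1,2,3,4}
  node 1: {0,1,2,3,4}
  node 2: {0,1,2,3,4}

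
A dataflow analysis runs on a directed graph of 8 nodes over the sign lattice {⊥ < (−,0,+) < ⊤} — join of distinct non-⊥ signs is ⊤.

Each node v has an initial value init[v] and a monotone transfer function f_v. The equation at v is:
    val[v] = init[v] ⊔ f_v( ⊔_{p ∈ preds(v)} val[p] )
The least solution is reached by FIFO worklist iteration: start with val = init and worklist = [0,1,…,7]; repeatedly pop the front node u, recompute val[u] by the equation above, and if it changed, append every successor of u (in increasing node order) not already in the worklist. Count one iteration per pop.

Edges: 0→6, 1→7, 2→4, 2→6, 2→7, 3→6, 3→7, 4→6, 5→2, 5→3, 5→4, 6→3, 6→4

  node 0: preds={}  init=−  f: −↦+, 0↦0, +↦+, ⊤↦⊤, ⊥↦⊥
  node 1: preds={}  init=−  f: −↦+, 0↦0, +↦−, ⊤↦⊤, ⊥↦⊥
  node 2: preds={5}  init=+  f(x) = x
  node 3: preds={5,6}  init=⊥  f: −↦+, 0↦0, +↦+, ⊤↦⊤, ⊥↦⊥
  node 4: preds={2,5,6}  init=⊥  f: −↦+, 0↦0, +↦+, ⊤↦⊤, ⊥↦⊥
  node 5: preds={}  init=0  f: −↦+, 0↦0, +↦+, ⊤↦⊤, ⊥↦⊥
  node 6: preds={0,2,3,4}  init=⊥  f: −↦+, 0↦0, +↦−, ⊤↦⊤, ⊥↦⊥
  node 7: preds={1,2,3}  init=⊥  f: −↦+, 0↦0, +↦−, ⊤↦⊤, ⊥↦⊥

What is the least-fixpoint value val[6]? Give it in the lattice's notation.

Worklist (12 pops):
  #1 pop 0: in=⊥ → − (no change)
  #2 pop 1: in=⊥ → − (no change)
  #3 pop 2: in=0 → ⊤ (was +); enqueue []
  #4 pop 3: in=0 → 0 (was ⊥); enqueue []
  #5 pop 4: in=⊤ → ⊤ (was ⊥); enqueue []
  #6 pop 5: in=⊥ → 0 (no change)
  #7 pop 6: in=⊤ → ⊤ (was ⊥); enqueue [3,4]
  #8 pop 7: in=⊤ → ⊤ (was ⊥); enqueue []
  #9 pop 3: in=⊤ → ⊤ (was 0); enqueue [6,7]
  #10 pop 4: in=⊤ → ⊤ (no change)
  #11 pop 6: in=⊤ → ⊤ (no change)
  #12 pop 7: in=⊤ → ⊤ (no change)

Fixpoint:
  val[0] = −
  val[1] = −
  val[2] = ⊤
  val[3] = ⊤
  val[4] = ⊤
  val[5] = 0
  val[6] = ⊤
  val[7] = ⊤

⊤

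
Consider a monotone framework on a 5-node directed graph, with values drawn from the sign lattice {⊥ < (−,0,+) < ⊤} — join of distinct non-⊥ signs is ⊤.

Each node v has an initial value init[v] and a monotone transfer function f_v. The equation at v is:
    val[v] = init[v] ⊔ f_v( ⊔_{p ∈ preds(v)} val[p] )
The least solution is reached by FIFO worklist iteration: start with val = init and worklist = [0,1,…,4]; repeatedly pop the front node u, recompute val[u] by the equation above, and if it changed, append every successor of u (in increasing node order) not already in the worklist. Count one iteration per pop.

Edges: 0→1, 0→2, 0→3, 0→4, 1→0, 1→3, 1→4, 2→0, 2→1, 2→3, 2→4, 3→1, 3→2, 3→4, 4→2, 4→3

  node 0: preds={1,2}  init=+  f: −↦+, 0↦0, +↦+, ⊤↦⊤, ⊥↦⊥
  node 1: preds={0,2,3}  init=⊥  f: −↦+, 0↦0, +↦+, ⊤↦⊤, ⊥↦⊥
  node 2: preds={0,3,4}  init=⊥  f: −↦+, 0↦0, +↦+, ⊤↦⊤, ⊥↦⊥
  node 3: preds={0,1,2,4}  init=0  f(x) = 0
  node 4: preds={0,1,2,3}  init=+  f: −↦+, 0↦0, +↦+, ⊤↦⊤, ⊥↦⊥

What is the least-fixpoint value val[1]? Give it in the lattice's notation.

Worklist (10 pops):
  #1 pop 0: in=⊥ → + (no change)
  #2 pop 1: in=⊤ → ⊤ (was ⊥); enqueue [0]
  #3 pop 2: in=⊤ → ⊤ (was ⊥); enqueue [1]
  #4 pop 3: in=⊤ → 0 (no change)
  #5 pop 4: in=⊤ → ⊤ (was +); enqueue [2,3]
  #6 pop 0: in=⊤ → ⊤ (was +); enqueue [4]
  #7 pop 1: in=⊤ → ⊤ (no change)
  #8 pop 2: in=⊤ → ⊤ (no change)
  #9 pop 3: in=⊤ → 0 (no change)
  #10 pop 4: in=⊤ → ⊤ (no change)

Fixpoint:
  val[0] = ⊤
  val[1] = ⊤
  val[2] = ⊤
  val[3] = 0
  val[4] = ⊤

⊤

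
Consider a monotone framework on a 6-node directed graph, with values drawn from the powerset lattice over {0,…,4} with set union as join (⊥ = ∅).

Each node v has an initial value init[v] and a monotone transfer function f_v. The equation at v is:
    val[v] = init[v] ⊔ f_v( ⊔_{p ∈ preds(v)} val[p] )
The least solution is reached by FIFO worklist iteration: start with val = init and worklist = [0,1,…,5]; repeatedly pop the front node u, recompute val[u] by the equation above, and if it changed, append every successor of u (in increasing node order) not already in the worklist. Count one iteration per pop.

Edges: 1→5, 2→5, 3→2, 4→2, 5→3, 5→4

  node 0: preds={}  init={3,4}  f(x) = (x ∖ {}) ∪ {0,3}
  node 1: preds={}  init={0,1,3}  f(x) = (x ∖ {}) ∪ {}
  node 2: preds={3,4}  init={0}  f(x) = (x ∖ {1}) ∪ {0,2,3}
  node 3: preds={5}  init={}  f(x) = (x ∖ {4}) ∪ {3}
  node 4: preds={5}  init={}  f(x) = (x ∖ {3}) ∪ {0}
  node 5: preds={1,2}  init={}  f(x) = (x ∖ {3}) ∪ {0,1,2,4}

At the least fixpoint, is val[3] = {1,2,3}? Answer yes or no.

no

Trace (11 dequeues):
  [1] u=0 | in {} | out {0,3,4} | prev {3,4} | push {}
  [2] u=1 | in {} | out {0,1,3} | ==
  [3] u=2 | in {} | out {0,2,3} | prev {0} | push {}
  [4] u=3 | in {} | out {3} | prev {} | push {2}
  [5] u=4 | in {} | out {0} | prev {} | push {}
  [6] u=5 | in {0,1,2,3} | out {0,1,2,4} | prev {} | push {3,4}
  [7] u=2 | in {0,3} | out {0,2,3} | ==
  [8] u=3 | in {0,1,2,4} | out {0,1,2,3} | prev {3} | push {2}
  [9] u=4 | in {0,1,2,4} | out {0,1,2,4} | prev {0} | push {}
  [10] u=2 | in {0,1,2,3,4} | out {0,2,3,4} | prev {0,2,3} | push {5}
  [11] u=5 | in {0,1,2,3,4} | out {0,1,2,4} | ==

Converged values:
  [0] {0,3,4}
  [1] {0,1,3}
  [2] {0,2,3,4}
  [3] {0,1,2,3}
  [4] {0,1,2,4}
  [5] {0,1,2,4}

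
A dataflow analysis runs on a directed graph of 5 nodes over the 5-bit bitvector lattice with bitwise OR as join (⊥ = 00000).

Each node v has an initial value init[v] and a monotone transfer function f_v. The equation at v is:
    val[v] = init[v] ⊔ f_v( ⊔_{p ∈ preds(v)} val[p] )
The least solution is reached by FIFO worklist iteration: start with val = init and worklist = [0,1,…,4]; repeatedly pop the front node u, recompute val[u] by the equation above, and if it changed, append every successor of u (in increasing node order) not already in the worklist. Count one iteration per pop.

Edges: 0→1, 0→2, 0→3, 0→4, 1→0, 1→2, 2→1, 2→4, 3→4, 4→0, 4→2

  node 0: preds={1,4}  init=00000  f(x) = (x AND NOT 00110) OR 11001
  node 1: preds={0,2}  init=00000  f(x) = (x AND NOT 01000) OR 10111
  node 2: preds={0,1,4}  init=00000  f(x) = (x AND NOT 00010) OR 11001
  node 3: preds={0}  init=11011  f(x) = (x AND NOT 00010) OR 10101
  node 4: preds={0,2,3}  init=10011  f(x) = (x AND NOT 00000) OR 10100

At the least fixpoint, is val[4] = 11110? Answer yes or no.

Worklist (8 pops):
  #1 pop 0: in=10011 → 11001 (was 00000); enqueue []
  #2 pop 1: in=11001 → 10111 (was 00000); enqueue [0]
  #3 pop 2: in=11111 → 11101 (was 00000); enqueue [1]
  #4 pop 3: in=11001 → 11111 (was 11011); enqueue []
  #5 pop 4: in=11111 → 11111 (was 10011); enqueue [2]
  #6 pop 0: in=11111 → 11001 (no change)
  #7 pop 1: in=11101 → 10111 (no change)
  #8 pop 2: in=11111 → 11101 (no change)

Fixpoint:
  val[0] = 11001
  val[1] = 10111
  val[2] = 11101
  val[3] = 11111
  val[4] = 11111

no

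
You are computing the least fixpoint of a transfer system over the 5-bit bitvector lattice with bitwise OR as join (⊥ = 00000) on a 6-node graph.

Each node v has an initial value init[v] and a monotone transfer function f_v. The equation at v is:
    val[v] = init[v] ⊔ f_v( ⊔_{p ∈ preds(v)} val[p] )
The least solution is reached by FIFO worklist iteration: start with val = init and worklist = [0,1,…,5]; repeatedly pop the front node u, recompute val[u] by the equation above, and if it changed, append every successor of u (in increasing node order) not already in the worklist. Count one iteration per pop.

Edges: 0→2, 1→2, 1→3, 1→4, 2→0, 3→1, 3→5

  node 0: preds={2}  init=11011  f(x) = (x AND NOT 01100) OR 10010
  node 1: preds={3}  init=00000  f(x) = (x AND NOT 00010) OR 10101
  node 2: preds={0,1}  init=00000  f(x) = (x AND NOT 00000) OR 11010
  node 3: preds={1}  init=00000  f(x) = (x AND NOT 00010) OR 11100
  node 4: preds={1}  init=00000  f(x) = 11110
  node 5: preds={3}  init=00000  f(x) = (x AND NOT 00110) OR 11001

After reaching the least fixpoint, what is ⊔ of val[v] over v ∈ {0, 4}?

11111

Trace (11 dequeues):
  [1] u=0 | in 00000 | out 11011 | ==
  [2] u=1 | in 00000 | out 10101 | prev 00000 | push {}
  [3] u=2 | in 11111 | out 11111 | prev 00000 | push {0}
  [4] u=3 | in 10101 | out 11101 | prev 00000 | push {1}
  [5] u=4 | in 10101 | out 11110 | prev 00000 | push {}
  [6] u=5 | in 11101 | out 11001 | prev 00000 | push {}
  [7] u=0 | in 11111 | out 11011 | ==
  [8] u=1 | in 11101 | out 11101 | prev 10101 | push {2,3,4}
  [9] u=2 | in 11111 | out 11111 | ==
  [10] u=3 | in 11101 | out 11101 | ==
  [11] u=4 | in 11101 | out 11110 | ==

Converged values:
  [0] 11011
  [1] 11101
  [2] 11111
  [3] 11101
  [4] 11110
  [5] 11001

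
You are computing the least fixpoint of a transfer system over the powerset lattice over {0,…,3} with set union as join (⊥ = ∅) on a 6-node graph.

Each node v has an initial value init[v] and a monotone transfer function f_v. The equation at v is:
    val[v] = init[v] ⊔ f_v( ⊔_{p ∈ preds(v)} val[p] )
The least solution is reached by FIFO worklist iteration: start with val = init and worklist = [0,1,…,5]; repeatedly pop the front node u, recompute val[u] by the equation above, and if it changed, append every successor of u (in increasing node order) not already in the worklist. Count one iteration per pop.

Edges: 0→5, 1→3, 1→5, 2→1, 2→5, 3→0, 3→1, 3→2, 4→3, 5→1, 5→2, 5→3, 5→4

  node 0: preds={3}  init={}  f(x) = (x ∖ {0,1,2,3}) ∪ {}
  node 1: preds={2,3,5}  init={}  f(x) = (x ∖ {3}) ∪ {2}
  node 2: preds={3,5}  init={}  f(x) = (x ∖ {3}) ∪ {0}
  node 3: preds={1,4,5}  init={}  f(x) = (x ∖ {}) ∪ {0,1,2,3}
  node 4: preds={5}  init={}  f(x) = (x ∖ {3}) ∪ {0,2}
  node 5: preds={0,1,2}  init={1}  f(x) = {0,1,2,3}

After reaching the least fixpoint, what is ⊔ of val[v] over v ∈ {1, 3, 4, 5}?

{0,1,2,3}

Trace (13 dequeues):
  [1] u=0 | in {} | out {} | ==
  [2] u=1 | in {1} | out {1,2} | prev {} | push {}
  [3] u=2 | in {1} | out {0,1} | prev {} | push {1}
  [4] u=3 | in {1,2} | out {0,1,2,3} | prev {} | push {0,2}
  [5] u=4 | in {1} | out {0,1,2} | prev {} | push {3}
  [6] u=5 | in {0,1,2} | out {0,1,2,3} | prev {1} | push {4}
  [7] u=1 | in {0,1,2,3} | out {0,1,2} | prev {1,2} | push {5}
  [8] u=0 | in {0,1,2,3} | out {} | ==
  [9] u=2 | in {0,1,2,3} | out {0,1,2} | prev {0,1} | push {1}
  [10] u=3 | in {0,1,2,3} | out {0,1,2,3} | ==
  [11] u=4 | in {0,1,2,3} | out {0,1,2} | ==
  [12] u=5 | in {0,1,2} | out {0,1,2,3} | ==
  [13] u=1 | in {0,1,2,3} | out {0,1,2} | ==

Converged values:
  [0] {}
  [1] {0,1,2}
  [2] {0,1,2}
  [3] {0,1,2,3}
  [4] {0,1,2}
  [5] {0,1,2,3}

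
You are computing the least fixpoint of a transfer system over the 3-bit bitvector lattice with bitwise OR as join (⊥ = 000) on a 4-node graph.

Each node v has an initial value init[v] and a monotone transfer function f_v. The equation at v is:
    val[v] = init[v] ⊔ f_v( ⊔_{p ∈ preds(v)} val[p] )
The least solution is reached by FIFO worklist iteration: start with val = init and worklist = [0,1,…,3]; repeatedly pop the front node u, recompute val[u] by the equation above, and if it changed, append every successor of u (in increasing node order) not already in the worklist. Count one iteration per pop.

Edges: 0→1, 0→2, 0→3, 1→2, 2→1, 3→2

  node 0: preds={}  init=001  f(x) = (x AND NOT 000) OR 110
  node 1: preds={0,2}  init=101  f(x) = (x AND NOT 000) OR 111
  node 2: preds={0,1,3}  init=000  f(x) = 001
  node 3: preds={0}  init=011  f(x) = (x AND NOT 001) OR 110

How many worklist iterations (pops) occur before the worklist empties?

Iteration log — 6 steps:
  step 1. node 0  ⊔preds=000  new=111  old=001  +wl: 
  step 2. node 1  ⊔preds=111  new=111  old=101  +wl: 
  step 3. node 2  ⊔preds=111  new=001  old=000  +wl: 1
  step 4. node 3  ⊔preds=111  new=111  old=011  +wl: 2
  step 5. node 1  ⊔preds=111  new=111  stable
  step 6. node 2  ⊔preds=111  new=001  stable

Least fixpoint reached:
  node 0: 111
  node 1: 111
  node 2: 001
  node 3: 111

6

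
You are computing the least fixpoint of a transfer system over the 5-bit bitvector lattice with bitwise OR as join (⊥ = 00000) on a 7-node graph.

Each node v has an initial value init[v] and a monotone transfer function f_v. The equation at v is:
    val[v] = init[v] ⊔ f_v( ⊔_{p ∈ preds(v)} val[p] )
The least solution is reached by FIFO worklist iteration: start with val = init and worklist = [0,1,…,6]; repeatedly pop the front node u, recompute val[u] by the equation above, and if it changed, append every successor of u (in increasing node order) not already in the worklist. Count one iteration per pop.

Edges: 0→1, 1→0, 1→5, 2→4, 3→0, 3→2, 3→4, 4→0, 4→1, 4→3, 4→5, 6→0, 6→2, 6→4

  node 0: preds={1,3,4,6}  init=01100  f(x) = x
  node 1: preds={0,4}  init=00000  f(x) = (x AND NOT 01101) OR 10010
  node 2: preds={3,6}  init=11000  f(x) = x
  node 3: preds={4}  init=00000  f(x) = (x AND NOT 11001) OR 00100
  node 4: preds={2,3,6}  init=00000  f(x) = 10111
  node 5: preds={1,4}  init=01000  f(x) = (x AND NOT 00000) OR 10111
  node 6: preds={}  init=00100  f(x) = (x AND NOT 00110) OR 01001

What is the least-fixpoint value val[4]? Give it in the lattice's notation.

10111

Worklist (15 pops):
  #1 pop 0: in=00100 → 01100 (no change)
  #2 pop 1: in=01100 → 10010 (was 00000); enqueue [0]
  #3 pop 2: in=00100 → 11100 (was 11000); enqueue []
  #4 pop 3: in=00000 → 00100 (was 00000); enqueue [2]
  #5 pop 4: in=11100 → 10111 (was 00000); enqueue [1,3]
  #6 pop 5: in=10111 → 11111 (was 01000); enqueue []
  #7 pop 6: in=00000 → 01101 (was 00100); enqueue [4]
  #8 pop 0: in=11111 → 11111 (was 01100); enqueue []
  #9 pop 2: in=01101 → 11101 (was 11100); enqueue []
  #10 pop 1: in=11111 → 10010 (no change)
  #11 pop 3: in=10111 → 00110 (was 00100); enqueue [0,2]
  #12 pop 4: in=11111 → 10111 (no change)
  #13 pop 0: in=11111 → 11111 (no change)
  #14 pop 2: in=01111 → 11111 (was 11101); enqueue [4]
  #15 pop 4: in=11111 → 10111 (no change)

Fixpoint:
  val[0] = 11111
  val[1] = 10010
  val[2] = 11111
  val[3] = 00110
  val[4] = 10111
  val[5] = 11111
  val[6] = 01101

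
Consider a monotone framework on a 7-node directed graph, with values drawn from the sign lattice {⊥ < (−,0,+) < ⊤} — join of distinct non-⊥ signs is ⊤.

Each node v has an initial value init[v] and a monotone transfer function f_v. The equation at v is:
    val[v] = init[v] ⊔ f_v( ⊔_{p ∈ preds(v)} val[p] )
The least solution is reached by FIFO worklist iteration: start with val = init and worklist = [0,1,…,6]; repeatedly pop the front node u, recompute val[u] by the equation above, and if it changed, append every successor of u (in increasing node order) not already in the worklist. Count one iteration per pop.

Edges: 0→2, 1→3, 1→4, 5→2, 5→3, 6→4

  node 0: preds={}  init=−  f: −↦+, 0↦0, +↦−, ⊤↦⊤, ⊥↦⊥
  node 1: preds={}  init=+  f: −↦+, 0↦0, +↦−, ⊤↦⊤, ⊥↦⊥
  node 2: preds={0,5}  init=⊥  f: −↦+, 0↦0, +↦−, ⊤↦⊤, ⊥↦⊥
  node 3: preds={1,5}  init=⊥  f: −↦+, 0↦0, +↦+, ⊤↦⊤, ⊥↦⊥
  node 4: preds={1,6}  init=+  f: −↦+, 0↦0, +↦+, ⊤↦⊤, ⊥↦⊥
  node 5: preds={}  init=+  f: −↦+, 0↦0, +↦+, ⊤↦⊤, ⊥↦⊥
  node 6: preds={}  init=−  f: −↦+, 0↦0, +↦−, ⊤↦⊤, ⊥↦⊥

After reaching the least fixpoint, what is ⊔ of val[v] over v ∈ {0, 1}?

⊤

Trace (7 dequeues):
  [1] u=0 | in ⊥ | out − | ==
  [2] u=1 | in ⊥ | out + | ==
  [3] u=2 | in ⊤ | out ⊤ | prev ⊥ | push {}
  [4] u=3 | in + | out + | prev ⊥ | push {}
  [5] u=4 | in ⊤ | out ⊤ | prev + | push {}
  [6] u=5 | in ⊥ | out + | ==
  [7] u=6 | in ⊥ | out − | ==

Converged values:
  [0] −
  [1] +
  [2] ⊤
  [3] +
  [4] ⊤
  [5] +
  [6] −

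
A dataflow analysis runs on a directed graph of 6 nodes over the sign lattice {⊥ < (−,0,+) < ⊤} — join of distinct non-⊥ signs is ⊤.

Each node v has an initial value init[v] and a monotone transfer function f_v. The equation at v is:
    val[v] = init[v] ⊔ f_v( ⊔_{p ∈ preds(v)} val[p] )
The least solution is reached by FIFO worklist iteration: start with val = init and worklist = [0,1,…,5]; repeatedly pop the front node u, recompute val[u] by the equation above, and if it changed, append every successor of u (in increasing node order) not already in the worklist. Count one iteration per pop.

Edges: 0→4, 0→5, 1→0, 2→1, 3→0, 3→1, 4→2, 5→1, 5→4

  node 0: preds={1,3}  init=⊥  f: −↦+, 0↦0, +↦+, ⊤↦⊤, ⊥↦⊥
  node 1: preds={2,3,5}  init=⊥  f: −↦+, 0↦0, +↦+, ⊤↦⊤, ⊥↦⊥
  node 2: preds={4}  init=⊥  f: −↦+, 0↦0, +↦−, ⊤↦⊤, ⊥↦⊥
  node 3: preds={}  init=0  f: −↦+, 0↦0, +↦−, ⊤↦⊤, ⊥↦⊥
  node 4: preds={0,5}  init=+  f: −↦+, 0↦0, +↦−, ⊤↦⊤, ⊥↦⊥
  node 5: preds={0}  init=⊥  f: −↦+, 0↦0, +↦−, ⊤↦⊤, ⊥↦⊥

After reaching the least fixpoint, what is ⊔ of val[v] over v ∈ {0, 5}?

Worklist (16 pops):
  #1 pop 0: in=0 → 0 (was ⊥); enqueue []
  #2 pop 1: in=0 → 0 (was ⊥); enqueue [0]
  #3 pop 2: in=+ → − (was ⊥); enqueue [1]
  #4 pop 3: in=⊥ → 0 (no change)
  #5 pop 4: in=0 → ⊤ (was +); enqueue [2]
  #6 pop 5: in=0 → 0 (was ⊥); enqueue [4]
  #7 pop 0: in=0 → 0 (no change)
  #8 pop 1: in=⊤ → ⊤ (was 0); enqueue [0]
  #9 pop 2: in=⊤ → ⊤ (was −); enqueue [1]
  #10 pop 4: in=0 → ⊤ (no change)
  #11 pop 0: in=⊤ → ⊤ (was 0); enqueue [4,5]
  #12 pop 1: in=⊤ → ⊤ (no change)
  #13 pop 4: in=⊤ → ⊤ (no change)
  #14 pop 5: in=⊤ → ⊤ (was 0); enqueue [1,4]
  #15 pop 1: in=⊤ → ⊤ (no change)
  #16 pop 4: in=⊤ → ⊤ (no change)

Fixpoint:
  val[0] = ⊤
  val[1] = ⊤
  val[2] = ⊤
  val[3] = 0
  val[4] = ⊤
  val[5] = ⊤

⊤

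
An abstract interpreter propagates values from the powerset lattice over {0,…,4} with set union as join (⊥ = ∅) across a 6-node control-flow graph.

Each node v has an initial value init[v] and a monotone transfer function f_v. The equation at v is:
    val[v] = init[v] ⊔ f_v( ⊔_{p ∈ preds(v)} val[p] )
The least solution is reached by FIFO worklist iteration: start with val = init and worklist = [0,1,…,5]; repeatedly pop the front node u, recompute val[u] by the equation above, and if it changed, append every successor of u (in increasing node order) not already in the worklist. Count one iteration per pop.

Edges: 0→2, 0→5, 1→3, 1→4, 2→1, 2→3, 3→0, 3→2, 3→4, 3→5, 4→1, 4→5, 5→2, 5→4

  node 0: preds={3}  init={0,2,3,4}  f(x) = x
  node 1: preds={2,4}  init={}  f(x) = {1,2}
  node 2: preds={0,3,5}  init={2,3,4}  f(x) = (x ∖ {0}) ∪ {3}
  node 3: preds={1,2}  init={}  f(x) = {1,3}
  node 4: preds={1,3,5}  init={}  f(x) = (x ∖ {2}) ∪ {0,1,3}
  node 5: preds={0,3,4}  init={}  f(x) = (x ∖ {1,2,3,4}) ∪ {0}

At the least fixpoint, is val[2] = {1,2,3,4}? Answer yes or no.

yes

Worklist (12 pops):
  #1 pop 0: in={} → {0,2,3,4} (no change)
  #2 pop 1: in={2,3,4} → {1,2} (was {}); enqueue []
  #3 pop 2: in={0,2,3,4} → {2,3,4} (no change)
  #4 pop 3: in={1,2,3,4} → {1,3} (was {}); enqueue [0,2]
  #5 pop 4: in={1,2,3} → {0,1,3} (was {}); enqueue [1]
  #6 pop 5: in={0,1,2,3,4} → {0} (was {}); enqueue [4]
  #7 pop 0: in={1,3} → {0,1,2,3,4} (was {0,2,3,4}); enqueue [5]
  #8 pop 2: in={0,1,2,3,4} → {1,2,3,4} (was {2,3,4}); enqueue [3]
  #9 pop 1: in={0,1,2,3,4} → {1,2} (no change)
  #10 pop 4: in={0,1,2,3} → {0,1,3} (no change)
  #11 pop 5: in={0,1,2,3,4} → {0} (no change)
  #12 pop 3: in={1,2,3,4} → {1,3} (no change)

Fixpoint:
  val[0] = {0,1,2,3,4}
  val[1] = {1,2}
  val[2] = {1,2,3,4}
  val[3] = {1,3}
  val[4] = {0,1,3}
  val[5] = {0}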